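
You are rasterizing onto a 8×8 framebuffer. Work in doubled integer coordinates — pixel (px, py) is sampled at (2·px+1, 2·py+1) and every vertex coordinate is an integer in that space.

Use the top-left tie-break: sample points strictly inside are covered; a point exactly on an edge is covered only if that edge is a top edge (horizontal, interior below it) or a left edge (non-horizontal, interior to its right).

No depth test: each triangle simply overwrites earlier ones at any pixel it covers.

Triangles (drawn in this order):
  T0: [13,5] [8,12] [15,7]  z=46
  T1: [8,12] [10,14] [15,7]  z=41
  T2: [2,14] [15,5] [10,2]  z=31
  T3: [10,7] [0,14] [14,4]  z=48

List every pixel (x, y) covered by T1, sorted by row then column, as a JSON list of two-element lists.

T0:
  2·area = 24  (B↔C swapped to make it positive)
  edge (13, 5)→(15, 7): d=(2,2) right/bottom  bias=-1
  edge (15, 7)→(8, 12): d=(-7,5) right/bottom  bias=-1
  edge (8, 12)→(13, 5): d=(5,-7) top-left  bias=+0
    (4,0)@(9, 1): e=[0,72,-48] → .  [on edge]
    (5,1)@(11, 3): e=[0,48,-24] → .  [on edge]
    (6,2)@(13, 5): e=[0,24,0] → .  [on edge]
    (6,3)@(13, 7): e=[4,10,10] → X
    (7,3)@(15, 7): e=[0,0,24] → .  [on edge]
    (5,4)@(11, 9): e=[12,6,6] → X
    (6,4)@(13, 9): e=[8,-4,20] → .
    (4,5)@(9, 11): e=[20,2,2] → X
    (5,5)@(11, 11): e=[16,-8,16] → .
    (4,6)@(9, 13): e=[24,-12,12] → .
  covered (3 px):
    . . . . . . . .
    . . . . . . . .
    . . . . . . . .
    . . . . . . X .
    . . . . . X . .
    . . . . X . . .
    . . . . . . . .
    . . . . . . . .
T1:
  2·area = 24  (B↔C swapped to make it positive)
  edge (8, 12)→(15, 7): d=(7,-5) top-left  bias=+0
  edge (15, 7)→(10, 14): d=(-5,7) right/bottom  bias=-1
  edge (10, 14)→(8, 12): d=(-2,-2) top-left  bias=+0
    (0,2)@(1, 5): e=[-84,108,0] → .  [on edge]
    (1,3)@(3, 7): e=[-60,84,0] → .  [on edge]
    (7,3)@(15, 7): e=[0,0,24] → .  [on edge]
    (2,4)@(5, 9): e=[-36,60,0] → .  [on edge]
    (6,4)@(13, 9): e=[4,4,16] → X
    (7,4)@(15, 9): e=[14,-10,20] → .
    (3,5)@(7, 11): e=[-12,36,0] → .  [on edge]
    (5,5)@(11, 11): e=[8,8,8] → X
    (6,5)@(13, 11): e=[18,-6,12] → .
    (4,6)@(9, 13): e=[12,12,0] → X  [on edge]
    (5,6)@(11, 13): e=[22,-2,4] → .
    (4,7)@(9, 15): e=[26,2,-4] → .
    (5,7)@(11, 15): e=[36,-12,0] → .  [on edge]
  covered (3 px):
    . . . . . . . .
    . . . . . . . .
    . . . . . . . .
    . . . . . . . .
    . . . . . . X .
    . . . . . X . .
    . . . . X . . .
    . . . . . . . .
T2:
  2·area = 84  (B↔C swapped to make it positive)
  edge (2, 14)→(10, 2): d=(8,-12) top-left  bias=+0
  edge (10, 2)→(15, 5): d=(5,3) right/bottom  bias=-1
  edge (15, 5)→(2, 14): d=(-13,9) right/bottom  bias=-1
    (5,1)@(11, 3): e=[20,2,62] → X
    (6,1)@(13, 3): e=[44,-4,44] → .
    (4,2)@(9, 5): e=[12,18,54] → X
    (6,2)@(13, 5): e=[60,6,18] → X
    (7,2)@(15, 5): e=[84,0,0] → .  [on edge]
    (3,3)@(7, 7): e=[4,34,46] → X
    (6,3)@(13, 7): e=[76,16,-8] → .
    (3,4)@(7, 9): e=[20,44,20] → X
    (5,4)@(11, 9): e=[68,32,-16] → .
    (2,5)@(5, 11): e=[12,60,12] → X
    (3,5)@(7, 11): e=[36,54,-6] → .
    (4,5)@(9, 11): e=[60,48,-24] → .
  covered (11 px):
    . . . . . . . .
    . . . . . X . .
    . . . . X X X .
    . . . X X X . .
    . . . X X . . .
    . . X . . . . .
    . X . . . . . .
    . . . . . . . .
T3:
  2·area = 2
  edge (10, 7)→(0, 14): d=(-10,7) right/bottom  bias=-1
  edge (0, 14)→(14, 4): d=(14,-10) top-left  bias=+0
  edge (14, 4)→(10, 7): d=(-4,3) right/bottom  bias=-1
    (3,4)@(7, 9): e=[1,0,1] → X  [on edge]
    (4,4)@(9, 9): e=[-13,20,-5] → .
    (3,5)@(7, 11): e=[-19,28,-7] → .
  covered (1 px):
    . . . . . . . .
    . . . . . . . .
    . . . . . . . .
    . . . . . . . .
    . . . X . . . .
    . . . . . . . .
    . . . . . . . .
    . . . . . . . .

Final: [[6,4],[5,5],[4,6]]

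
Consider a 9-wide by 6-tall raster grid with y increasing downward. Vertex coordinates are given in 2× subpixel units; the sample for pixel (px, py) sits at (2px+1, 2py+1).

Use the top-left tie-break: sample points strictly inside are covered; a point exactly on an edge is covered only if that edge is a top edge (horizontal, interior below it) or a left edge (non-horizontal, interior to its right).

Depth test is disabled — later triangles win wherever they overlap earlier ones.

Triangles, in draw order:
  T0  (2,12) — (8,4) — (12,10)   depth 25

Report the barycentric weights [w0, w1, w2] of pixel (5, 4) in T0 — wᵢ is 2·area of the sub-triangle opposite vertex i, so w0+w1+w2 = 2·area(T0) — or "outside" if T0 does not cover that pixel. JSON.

T0:
  2·area = 68
  edge (2, 12)→(8, 4): d=(6,-8) top-left  bias=+0
  edge (8, 4)→(12, 10): d=(4,6) right/bottom  bias=-1
  edge (12, 10)→(2, 12): d=(-10,2) right/bottom  bias=-1
    (3,3)@(7, 7): e=[10,18,40] → #
    (4,3)@(9, 7): e=[26,6,36] → #
    (5,3)@(11, 7): e=[42,-6,32] → ·
    (2,4)@(5, 9): e=[6,38,24] → #
    (5,4)@(11, 9): e=[54,2,12] → #
    (6,4)@(13, 9): e=[70,-10,8] → ·
    (8,4)@(17, 9): e=[102,-34,0] → ·  [on edge]
    (1,5)@(3, 11): e=[2,58,8] → #
    (3,5)@(7, 11): e=[34,34,0] → ·  [on edge]
    (4,5)@(9, 11): e=[50,22,-4] → ·
    (5,5)@(11, 11): e=[66,10,-8] → ·
  covered (8 px):
    · · · · · · · · ·
    · · · · · · · · ·
    · · · · · · · · ·
    · · · # # · · · ·
    · · # # # # · · ·
    · # # · · · · · ·

Result: [2,12,54]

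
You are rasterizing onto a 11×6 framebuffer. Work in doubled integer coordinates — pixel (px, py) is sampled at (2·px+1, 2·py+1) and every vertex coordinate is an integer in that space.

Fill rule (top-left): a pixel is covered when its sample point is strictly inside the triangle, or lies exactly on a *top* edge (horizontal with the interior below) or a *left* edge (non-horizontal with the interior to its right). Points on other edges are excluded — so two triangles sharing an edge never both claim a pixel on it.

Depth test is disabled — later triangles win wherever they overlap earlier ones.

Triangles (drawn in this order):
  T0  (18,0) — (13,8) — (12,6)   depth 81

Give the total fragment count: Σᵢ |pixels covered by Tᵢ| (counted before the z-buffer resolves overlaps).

T0:
  2·area = 18
  edge (18, 0)→(13, 8): d=(-5,8) right/bottom  bias=-1
  edge (13, 8)→(12, 6): d=(-1,-2) top-left  bias=+0
  edge (12, 6)→(18, 0): d=(6,-6) top-left  bias=+0
    (8,0)@(17, 1): e=[3,15,0] → #  [on edge]
    (9,0)@(19, 1): e=[-13,19,12] → ·
    (7,1)@(15, 3): e=[9,9,0] → #  [on edge]
    (8,1)@(17, 3): e=[-7,13,12] → ·
    (6,2)@(13, 5): e=[15,3,0] → #  [on edge]
    (7,2)@(15, 5): e=[-1,7,12] → ·
    (5,3)@(11, 7): e=[21,-3,0] → ·  [on edge]
    (6,3)@(13, 7): e=[5,1,12] → #
    (7,3)@(15, 7): e=[-11,5,24] → ·
    (4,4)@(9, 9): e=[27,-9,0] → ·  [on edge]
    (6,4)@(13, 9): e=[-5,-1,24] → ·
    (3,5)@(7, 11): e=[33,-15,0] → ·  [on edge]
  covered (4 px):
    · · · · · · · · # · ·
    · · · · · · · # · · ·
    · · · · · · # · · · ·
    · · · · · · # · · · ·
    · · · · · · · · · · ·
    · · · · · · · · · · ·

Final: 4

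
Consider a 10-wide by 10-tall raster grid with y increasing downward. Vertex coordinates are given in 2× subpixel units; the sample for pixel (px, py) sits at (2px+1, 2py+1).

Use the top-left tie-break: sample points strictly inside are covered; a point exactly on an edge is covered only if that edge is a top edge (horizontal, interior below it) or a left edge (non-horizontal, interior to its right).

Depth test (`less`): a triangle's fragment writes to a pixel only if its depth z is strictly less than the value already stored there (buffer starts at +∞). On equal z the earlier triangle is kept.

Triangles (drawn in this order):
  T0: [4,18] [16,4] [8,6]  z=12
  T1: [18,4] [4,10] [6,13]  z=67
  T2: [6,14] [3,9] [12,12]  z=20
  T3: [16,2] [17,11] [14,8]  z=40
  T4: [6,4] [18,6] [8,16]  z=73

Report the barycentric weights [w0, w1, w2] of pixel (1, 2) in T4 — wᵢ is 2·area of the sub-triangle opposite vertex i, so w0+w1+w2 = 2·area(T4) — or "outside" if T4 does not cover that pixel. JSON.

T0:
  2·area = 88  (B↔C swapped to make it positive)
  edge (4, 18)→(8, 6): d=(4,-12) top-left  bias=+0
  edge (8, 6)→(16, 4): d=(8,-2) top-left  bias=+0
  edge (16, 4)→(4, 18): d=(-12,14) right/bottom  bias=-1
    (4,1)@(9, 3): e=[0,-22,110] → ·  [on edge]
    (6,2)@(13, 5): e=[56,2,30] → #
    (7,2)@(15, 5): e=[80,6,2] → #
    (8,2)@(17, 5): e=[104,10,-26] → ·
    (4,3)@(9, 7): e=[16,10,62] → #
    (5,3)@(11, 7): e=[40,14,34] → #
    (7,3)@(15, 7): e=[88,22,-22] → ·
    (3,4)@(7, 9): e=[0,22,66] → #  [on edge]
    (6,4)@(13, 9): e=[72,34,-18] → ·
    (3,5)@(7, 11): e=[8,38,42] → #
    (5,5)@(11, 11): e=[56,46,-14] → ·
    (3,6)@(7, 13): e=[16,54,18] → #
    (2,7)@(5, 15): e=[0,66,22] → #  [on edge]
  covered (12 px):
    · · · · · · · · · ·
    · · · · · · · · · ·
    · · · · · · # # · ·
    · · · · # # # · · ·
    · · · # # # · · · ·
    · · · # # · · · · ·
    · · · # · · · · · ·
    · · # · · · · · · ·
    · · · · · · · · · ·
    · · · · · · · · · ·
T1:
  2·area = 54  (B↔C swapped to make it positive)
  edge (18, 4)→(6, 13): d=(-12,9) right/bottom  bias=-1
  edge (6, 13)→(4, 10): d=(-2,-3) top-left  bias=+0
  edge (4, 10)→(18, 4): d=(14,-6) top-left  bias=+0
    (5,3)@(11, 7): e=[27,27,0] → #  [on edge]
    (6,3)@(13, 7): e=[9,33,12] → #
    (7,3)@(15, 7): e=[-9,39,24] → ·
    (3,4)@(7, 9): e=[39,11,4] → #
    (4,4)@(9, 9): e=[21,17,16] → #
    (6,4)@(13, 9): e=[-15,29,40] → ·
    (2,5)@(5, 11): e=[33,1,20] → #
    (4,5)@(9, 11): e=[-3,13,44] → ·
    (5,5)@(11, 11): e=[-21,19,56] → ·
    (2,6)@(5, 13): e=[9,-3,48] → ·
    (3,6)@(7, 13): e=[-9,3,60] → ·
  covered (7 px):
    · · · · · · · · · ·
    · · · · · · · · · ·
    · · · · · · · · · ·
    · · · · · # # · · ·
    · · · # # # · · · ·
    · · # # · · · · · ·
    · · · · · · · · · ·
    · · · · · · · · · ·
    · · · · · · · · · ·
    · · · · · · · · · ·
T2:
  2·area = 36
  edge (6, 14)→(3, 9): d=(-3,-5) top-left  bias=+0
  edge (3, 9)→(12, 12): d=(9,3) right/bottom  bias=-1
  edge (12, 12)→(6, 14): d=(-6,2) right/bottom  bias=-1
    (1,4)@(3, 9): e=[0,0,36] → ·  [on edge]
    (2,5)@(5, 11): e=[4,12,20] → #
    (3,5)@(7, 11): e=[14,6,16] → #
    (4,5)@(9, 11): e=[24,0,12] → ·  [on edge]
    (7,5)@(15, 11): e=[54,-18,0] → ·  [on edge]
    (2,6)@(5, 13): e=[-2,30,8] → ·
    (3,6)@(7, 13): e=[8,24,4] → #
    (4,6)@(9, 13): e=[18,18,0] → ·  [on edge]
    (7,6)@(15, 13): e=[48,0,-12] → ·  [on edge]
    (1,7)@(3, 15): e=[-18,54,0] → ·  [on edge]
    (3,7)@(7, 15): e=[2,42,-8] → ·
    (4,9)@(9, 19): e=[0,72,-36] → ·  [on edge]
  covered (3 px):
    · · · · · · · · · ·
    · · · · · · · · · ·
    · · · · · · · · · ·
    · · · · · · · · · ·
    · · · · · · · · · ·
    · · # # · · · · · ·
    · · · # · · · · · ·
    · · · · · · · · · ·
    · · · · · · · · · ·
    · · · · · · · · · ·
T3:
  2·area = 24
  edge (16, 2)→(17, 11): d=(1,9) right/bottom  bias=-1
  edge (17, 11)→(14, 8): d=(-3,-3) top-left  bias=+0
  edge (14, 8)→(16, 2): d=(2,-6) top-left  bias=+0
    (3,0)@(7, 1): e=[80,0,-56] → ·  [on edge]
    (4,1)@(9, 3): e=[64,0,-40] → ·  [on edge]
    (5,2)@(11, 5): e=[48,0,-24] → ·  [on edge]
    (7,2)@(15, 5): e=[12,12,0] → #  [on edge]
    (8,2)@(17, 5): e=[-6,18,12] → ·
    (6,3)@(13, 7): e=[32,0,-8] → ·  [on edge]
    (7,3)@(15, 7): e=[14,6,4] → #
    (8,3)@(17, 7): e=[-4,12,16] → ·
    (7,4)@(15, 9): e=[16,0,8] → #  [on edge]
    (8,4)@(17, 9): e=[-2,6,20] → ·
    (6,5)@(13, 11): e=[36,-12,0] → ·  [on edge]
    (7,5)@(15, 11): e=[18,-6,12] → ·
    (8,5)@(17, 11): e=[0,0,24] → ·  [on edge]
    (9,6)@(19, 13): e=[-16,0,40] → ·  [on edge]
    (5,8)@(11, 17): e=[60,-36,0] → ·  [on edge]
  covered (3 px):
    · · · · · · · · · ·
    · · · · · · · · · ·
    · · · · · · · # · ·
    · · · · · · · # · ·
    · · · · · · · # · ·
    · · · · · · · · · ·
    · · · · · · · · · ·
    · · · · · · · · · ·
    · · · · · · · · · ·
    · · · · · · · · · ·
T4:
  2·area = 140
  edge (6, 4)→(18, 6): d=(12,2) right/bottom  bias=-1
  edge (18, 6)→(8, 16): d=(-10,10) right/bottom  bias=-1
  edge (8, 16)→(6, 4): d=(-2,-12) top-left  bias=+0
    (3,2)@(7, 5): e=[10,120,10] → #
    (4,2)@(9, 5): e=[6,100,34] → #
    (5,2)@(11, 5): e=[2,80,58] → #
    (6,2)@(13, 5): e=[-2,60,82] → ·
    (9,2)@(19, 5): e=[-14,0,154] → ·  [on edge]
    (3,3)@(7, 7): e=[34,100,6] → #
    (6,3)@(13, 7): e=[22,40,78] → #
    (7,3)@(15, 7): e=[18,20,102] → #
    (8,3)@(17, 7): e=[14,0,126] → ·  [on edge]
    (3,4)@(7, 9): e=[58,80,2] → #
    (7,4)@(15, 9): e=[42,0,98] → ·  [on edge]
    (3,5)@(7, 11): e=[82,60,-2] → ·
    (6,5)@(13, 11): e=[70,0,70] → ·  [on edge]
    (5,6)@(11, 13): e=[98,0,42] → ·  [on edge]
    (4,7)@(9, 15): e=[126,0,14] → ·  [on edge]
    (3,8)@(7, 17): e=[154,0,-14] → ·  [on edge]
    (2,9)@(5, 19): e=[182,0,-42] → ·  [on edge]
  covered (15 px):
    · · · · · · · · · ·
    · · · · · · · · · ·
    · · · # # # · · · ·
    · · · # # # # # · ·
    · · · # # # # · · ·
    · · · · # # · · · ·
    · · · · # · · · · ·
    · · · · · · · · · ·
    · · · · · · · · · ·
    · · · · · · · · · ·

Result: "outside"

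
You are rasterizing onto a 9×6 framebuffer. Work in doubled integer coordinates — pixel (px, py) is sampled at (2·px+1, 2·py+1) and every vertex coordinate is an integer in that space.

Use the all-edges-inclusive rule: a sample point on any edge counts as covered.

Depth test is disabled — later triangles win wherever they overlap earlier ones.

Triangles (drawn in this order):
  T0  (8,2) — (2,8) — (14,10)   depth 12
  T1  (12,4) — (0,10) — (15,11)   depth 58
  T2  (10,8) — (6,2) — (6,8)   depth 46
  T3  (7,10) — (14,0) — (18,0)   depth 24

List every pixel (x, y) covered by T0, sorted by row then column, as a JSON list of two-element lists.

T0:
  2·area = 84  (B↔C swapped to make it positive)
  edge (8, 2)→(14, 10): d=(6,8) inclusive
  edge (14, 10)→(2, 8): d=(-12,-2) inclusive
  edge (2, 8)→(8, 2): d=(6,-6) inclusive
    (4,0)@(9, 1): e=[-14,98,0] → .  [on edge]
    (3,1)@(7, 3): e=[14,70,0] → X  [on edge]
    (4,1)@(9, 3): e=[-2,74,12] → .
    (2,2)@(5, 5): e=[42,42,0] → X  [on edge]
    (4,2)@(9, 5): e=[10,50,24] → X
    (5,2)@(11, 5): e=[-6,54,36] → .
    (1,3)@(3, 7): e=[70,14,0] → X  [on edge]
    (5,3)@(11, 7): e=[6,30,48] → X
    (6,3)@(13, 7): e=[-10,34,60] → .
    (0,4)@(1, 9): e=[98,-14,0] → .  [on edge]
    (1,4)@(3, 9): e=[82,-10,12] → .
    (2,4)@(5, 9): e=[66,-6,24] → .
  covered (12 px):
    . . . . . . . . .
    . . . X . . . . .
    . . X X X . . . .
    . X X X X X . . .
    . . . . X X X . .
    . . . . . . . . .
T1:
  2·area = 102  (B↔C swapped to make it positive)
  edge (12, 4)→(15, 11): d=(3,7) inclusive
  edge (15, 11)→(0, 10): d=(-15,-1) inclusive
  edge (0, 10)→(12, 4): d=(12,-6) inclusive
    (5,2)@(11, 5): e=[10,86,6] → X
    (6,2)@(13, 5): e=[-4,88,18] → .
    (3,3)@(7, 7): e=[44,52,6] → X
    (4,3)@(9, 7): e=[30,54,18] → X
    (6,3)@(13, 7): e=[2,58,42] → X
    (7,3)@(15, 7): e=[-12,60,54] → .
    (1,4)@(3, 9): e=[78,18,6] → X
    (2,4)@(5, 9): e=[64,20,18] → X
    (7,4)@(15, 9): e=[-6,30,78] → .
    (1,5)@(3, 11): e=[84,-12,30] → .
    (2,5)@(5, 11): e=[70,-10,42] → .
    (3,5)@(7, 11): e=[56,-8,54] → .
    (7,5)@(15, 11): e=[0,0,102] → X  [on edge]
  covered (12 px):
    . . . . . . . . .
    . . . . . . . . .
    . . . . . X . . .
    . . . X X X X . .
    . X X X X X X . .
    . . . . . . . X .
T2:
  2·area = 24  (B↔C swapped to make it positive)
  edge (10, 8)→(6, 8): d=(-4,0) inclusive
  edge (6, 8)→(6, 2): d=(0,-6) inclusive
  edge (6, 2)→(10, 8): d=(4,6) inclusive
    (3,2)@(7, 5): e=[12,6,6] → X
    (4,2)@(9, 5): e=[12,18,-6] → .
    (3,3)@(7, 7): e=[4,6,14] → X
    (4,3)@(9, 7): e=[4,18,2] → X
    (5,3)@(11, 7): e=[4,30,-10] → .
    (3,4)@(7, 9): e=[-4,6,22] → .
    (4,4)@(9, 9): e=[-4,18,10] → .
  covered (3 px):
    . . . . . . . . .
    . . . . . . . . .
    . . . X . . . . .
    . . . X X . . . .
    . . . . . . . . .
    . . . . . . . . .
T3:
  2·area = 40
  edge (7, 10)→(14, 0): d=(7,-10) inclusive
  edge (14, 0)→(18, 0): d=(4,0) inclusive
  edge (18, 0)→(7, 10): d=(-11,10) inclusive
    (7,0)@(15, 1): e=[17,4,19] → X
    (8,0)@(17, 1): e=[37,4,-1] → .
    (6,1)@(13, 3): e=[11,12,17] → X
    (7,1)@(15, 3): e=[31,12,-3] → .
    (5,2)@(11, 5): e=[5,20,15] → X
    (6,2)@(13, 5): e=[25,20,-5] → .
    (5,3)@(11, 7): e=[19,28,-7] → .
  covered (3 px):
    . . . . . . . X .
    . . . . . . X . .
    . . . . . X . . .
    . . . . . . . . .
    . . . . . . . . .
    . . . . . . . . .

Final: [[3,1],[2,2],[3,2],[4,2],[1,3],[2,3],[3,3],[4,3],[5,3],[4,4],[5,4],[6,4]]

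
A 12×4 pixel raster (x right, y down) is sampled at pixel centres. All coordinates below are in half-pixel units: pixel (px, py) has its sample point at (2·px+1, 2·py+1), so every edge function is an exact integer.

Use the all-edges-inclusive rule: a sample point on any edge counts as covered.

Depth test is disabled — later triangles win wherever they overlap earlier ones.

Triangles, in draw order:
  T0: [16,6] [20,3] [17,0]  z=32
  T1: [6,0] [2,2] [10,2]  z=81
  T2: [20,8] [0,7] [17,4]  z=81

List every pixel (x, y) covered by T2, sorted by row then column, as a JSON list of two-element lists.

T0:
  2·area = 21  (B↔C swapped to make it positive)
  edge (16, 6)→(17, 0): d=(1,-6) inclusive
  edge (17, 0)→(20, 3): d=(3,3) inclusive
  edge (20, 3)→(16, 6): d=(-4,3) inclusive
    (8,0)@(17, 1): e=[1,3,17] → X
    (9,0)@(19, 1): e=[13,-3,11] → .
    (8,1)@(17, 3): e=[3,9,9] → X
    (9,1)@(19, 3): e=[15,3,3] → X
    (10,1)@(21, 3): e=[27,-3,-3] → .
    (8,2)@(17, 5): e=[5,15,1] → X
    (9,2)@(19, 5): e=[17,9,-5] → .
    (8,3)@(17, 7): e=[7,21,-7] → .
  covered (4 px):
    . . . . . . . . X . . .
    . . . . . . . . X X . .
    . . . . . . . . X . . .
    . . . . . . . . . . . .
T1:
  2·area = 16  (B↔C swapped to make it positive)
  edge (6, 0)→(10, 2): d=(4,2) inclusive
  edge (10, 2)→(2, 2): d=(-8,0) inclusive
  edge (2, 2)→(6, 0): d=(4,-2) inclusive
    (2,0)@(5, 1): e=[6,8,2] → X
    (3,0)@(7, 1): e=[2,8,6] → X
    (4,0)@(9, 1): e=[-2,8,10] → .
    (2,1)@(5, 3): e=[14,-8,10] → .
    (3,1)@(7, 3): e=[10,-8,14] → .
  covered (2 px):
    . . X X . . . . . . . .
    . . . . . . . . . . . .
    . . . . . . . . . . . .
    . . . . . . . . . . . .
T2:
  2·area = 77
  edge (20, 8)→(0, 7): d=(-20,-1) inclusive
  edge (0, 7)→(17, 4): d=(17,-3) inclusive
  edge (17, 4)→(20, 8): d=(3,4) inclusive
    (6,2)@(13, 5): e=[53,5,19] → X
    (7,2)@(15, 5): e=[55,11,11] → X
    (8,2)@(17, 5): e=[57,17,3] → X
    (9,2)@(19, 5): e=[59,23,-5] → .
    (0,3)@(1, 7): e=[1,3,73] → X
    (1,3)@(3, 7): e=[3,9,65] → X
    (2,3)@(5, 7): e=[5,15,57] → X
    (3,3)@(7, 7): e=[7,21,49] → X
    (4,3)@(9, 7): e=[9,27,41] → X
    (5,3)@(11, 7): e=[11,33,33] → X
    (9,3)@(19, 7): e=[19,57,1] → X
    (10,3)@(21, 7): e=[21,63,-7] → .
  covered (13 px):
    . . . . . . . . . . . .
    . . . . . . . . . . . .
    . . . . . . X X X . . .
    X X X X X X X X X X . .

Answer: [[6,2],[7,2],[8,2],[0,3],[1,3],[2,3],[3,3],[4,3],[5,3],[6,3],[7,3],[8,3],[9,3]]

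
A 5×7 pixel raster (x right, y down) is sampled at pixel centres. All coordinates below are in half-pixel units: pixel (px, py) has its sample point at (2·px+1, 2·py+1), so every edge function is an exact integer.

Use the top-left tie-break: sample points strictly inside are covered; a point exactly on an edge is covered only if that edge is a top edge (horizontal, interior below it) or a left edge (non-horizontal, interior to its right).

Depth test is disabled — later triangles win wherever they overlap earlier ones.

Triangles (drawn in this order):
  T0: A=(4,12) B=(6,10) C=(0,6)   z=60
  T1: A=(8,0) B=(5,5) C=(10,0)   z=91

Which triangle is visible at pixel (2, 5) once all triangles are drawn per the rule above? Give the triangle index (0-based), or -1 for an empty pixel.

T0:
  2·area = 20  (B↔C swapped to make it positive)
  edge (4, 12)→(0, 6): d=(-4,-6) top-left  bias=+0
  edge (0, 6)→(6, 10): d=(6,4) right/bottom  bias=-1
  edge (6, 10)→(4, 12): d=(-2,2) right/bottom  bias=-1
    (0,3)@(1, 7): e=[2,2,16] → X
    (1,3)@(3, 7): e=[14,-6,12] → .
    (4,3)@(9, 7): e=[50,-30,0] → .  [on edge]
    (0,4)@(1, 9): e=[-6,14,12] → .
    (1,4)@(3, 9): e=[6,6,8] → X
    (2,4)@(5, 9): e=[18,-2,4] → .
    (3,4)@(7, 9): e=[30,-10,0] → .  [on edge]
    (1,5)@(3, 11): e=[-2,18,4] → .
    (2,5)@(5, 11): e=[10,10,0] → .  [on edge]
    (1,6)@(3, 13): e=[-10,30,0] → .  [on edge]
  covered (2 px):
    . . . . .
    . . . . .
    . . . . .
    X . . . .
    . X . . .
    . . . . .
    . . . . .
T1:
  2·area = 10  (B↔C swapped to make it positive)
  edge (8, 0)→(10, 0): d=(2,0) top-left  bias=+0
  edge (10, 0)→(5, 5): d=(-5,5) right/bottom  bias=-1
  edge (5, 5)→(8, 0): d=(3,-5) top-left  bias=+0
    (4,0)@(9, 1): e=[2,0,8] → .  [on edge]
    (3,1)@(7, 3): e=[6,0,4] → .  [on edge]
    (2,2)@(5, 5): e=[10,0,0] → .  [on edge]
    (1,3)@(3, 7): e=[14,0,-4] → .  [on edge]
    (0,4)@(1, 9): e=[18,0,-8] → .  [on edge]
  covered (0 px):
    . . . . .
    . . . . .
    . . . . .
    . . . . .
    . . . . .
    . . . . .
    . . . . .

Z-buffer (winner per pixel, '.' = empty):
  . . . . .
  . . . . .
  . . . . .
  0 . . . .
  . 0 . . .
  . . . . .
  . . . . .

Final: -1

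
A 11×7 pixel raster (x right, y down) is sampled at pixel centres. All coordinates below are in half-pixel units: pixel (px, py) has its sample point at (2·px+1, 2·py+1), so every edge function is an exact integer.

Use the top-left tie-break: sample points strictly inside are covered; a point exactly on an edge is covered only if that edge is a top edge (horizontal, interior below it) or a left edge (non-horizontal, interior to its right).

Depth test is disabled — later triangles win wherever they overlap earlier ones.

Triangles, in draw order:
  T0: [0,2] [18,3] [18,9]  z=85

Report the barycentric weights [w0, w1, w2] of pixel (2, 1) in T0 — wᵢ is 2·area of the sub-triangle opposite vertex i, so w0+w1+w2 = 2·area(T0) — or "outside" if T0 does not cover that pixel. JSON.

T0:
  2·area = 108
  edge (0, 2)→(18, 3): d=(18,1) right/bottom  bias=-1
  edge (18, 3)→(18, 9): d=(0,6) right/bottom  bias=-1
  edge (18, 9)→(0, 2): d=(-18,-7) top-left  bias=+0
    (1,1)@(3, 3): e=[15,90,3] → X
    (2,1)@(5, 3): e=[13,78,17] → X
    (3,1)@(7, 3): e=[11,66,31] → X
    (4,1)@(9, 3): e=[9,54,45] → X
    (5,1)@(11, 3): e=[7,42,59] → X
    (6,1)@(13, 3): e=[5,30,73] → X
    (7,1)@(15, 3): e=[3,18,87] → X
    (8,1)@(17, 3): e=[1,6,101] → X
    (9,1)@(19, 3): e=[-1,-6,115] → .
    (1,2)@(3, 5): e=[51,90,-33] → .
    (2,2)@(5, 5): e=[49,78,-19] → .
    (3,2)@(7, 5): e=[47,66,-5] → .
  covered (16 px):
    . . . . . . . . . . .
    . X X X X X X X X . .
    . . . . X X X X X . .
    . . . . . . X X X . .
    . . . . . . . . . . .
    . . . . . . . . . . .
    . . . . . . . . . . .

Result: [78,17,13]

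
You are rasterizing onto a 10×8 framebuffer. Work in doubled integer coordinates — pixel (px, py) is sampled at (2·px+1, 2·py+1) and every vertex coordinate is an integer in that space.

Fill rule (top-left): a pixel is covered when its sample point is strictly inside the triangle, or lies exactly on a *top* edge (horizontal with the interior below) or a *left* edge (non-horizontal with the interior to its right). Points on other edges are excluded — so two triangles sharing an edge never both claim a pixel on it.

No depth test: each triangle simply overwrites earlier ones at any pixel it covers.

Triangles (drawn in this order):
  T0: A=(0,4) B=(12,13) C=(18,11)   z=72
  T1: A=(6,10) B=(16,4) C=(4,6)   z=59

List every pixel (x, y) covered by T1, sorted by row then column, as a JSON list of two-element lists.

T0:
  2·area = 78  (B↔C swapped to make it positive)
  edge (0, 4)→(18, 11): d=(18,7) right/bottom  bias=-1
  edge (18, 11)→(12, 13): d=(-6,2) right/bottom  bias=-1
  edge (12, 13)→(0, 4): d=(-12,-9) top-left  bias=+0
    (2,3)@(5, 7): e=[19,50,9] → #
    (3,3)@(7, 7): e=[5,46,27] → #
    (4,3)@(9, 7): e=[-9,42,45] → ·
    (2,4)@(5, 9): e=[55,38,-15] → ·
    (3,4)@(7, 9): e=[41,34,3] → #
    (4,4)@(9, 9): e=[27,30,21] → #
    (5,4)@(11, 9): e=[13,26,39] → #
    (6,4)@(13, 9): e=[-1,22,57] → ·
    (3,5)@(7, 11): e=[77,22,-21] → ·
    (4,5)@(9, 11): e=[63,18,-3] → ·
    (5,5)@(11, 11): e=[49,14,15] → #
    (6,5)@(13, 11): e=[35,10,33] → #
  covered (9 px):
    · · · · · · · · · ·
    · · · · · · · · · ·
    · · · · · · · · · ·
    · · # # · · · · · ·
    · · · # # # · · · ·
    · · · · · # # # # ·
    · · · · · · · · · ·
    · · · · · · · · · ·
T1:
  2·area = 52  (B↔C swapped to make it positive)
  edge (6, 10)→(4, 6): d=(-2,-4) top-left  bias=+0
  edge (4, 6)→(16, 4): d=(12,-2) top-left  bias=+0
  edge (16, 4)→(6, 10): d=(-10,6) right/bottom  bias=-1
    (5,2)@(11, 5): e=[30,2,20] → #
    (6,2)@(13, 5): e=[38,6,8] → #
    (7,2)@(15, 5): e=[46,10,-4] → ·
    (2,3)@(5, 7): e=[2,14,36] → #
    (3,3)@(7, 7): e=[10,18,24] → #
    (4,3)@(9, 7): e=[18,22,12] → #
    (5,3)@(11, 7): e=[26,26,0] → ·  [on edge]
    (6,3)@(13, 7): e=[34,30,-12] → ·
    (2,4)@(5, 9): e=[-2,38,16] → ·
    (3,4)@(7, 9): e=[6,42,4] → #
    (4,4)@(9, 9): e=[14,46,-8] → ·
    (3,5)@(7, 11): e=[2,66,-16] → ·
    (0,6)@(1, 13): e=[-26,78,0] → ·  [on edge]
  covered (6 px):
    · · · · · · · · · ·
    · · · · · · · · · ·
    · · · · · # # · · ·
    · · # # # · · · · ·
    · · · # · · · · · ·
    · · · · · · · · · ·
    · · · · · · · · · ·
    · · · · · · · · · ·

Final: [[5,2],[6,2],[2,3],[3,3],[4,3],[3,4]]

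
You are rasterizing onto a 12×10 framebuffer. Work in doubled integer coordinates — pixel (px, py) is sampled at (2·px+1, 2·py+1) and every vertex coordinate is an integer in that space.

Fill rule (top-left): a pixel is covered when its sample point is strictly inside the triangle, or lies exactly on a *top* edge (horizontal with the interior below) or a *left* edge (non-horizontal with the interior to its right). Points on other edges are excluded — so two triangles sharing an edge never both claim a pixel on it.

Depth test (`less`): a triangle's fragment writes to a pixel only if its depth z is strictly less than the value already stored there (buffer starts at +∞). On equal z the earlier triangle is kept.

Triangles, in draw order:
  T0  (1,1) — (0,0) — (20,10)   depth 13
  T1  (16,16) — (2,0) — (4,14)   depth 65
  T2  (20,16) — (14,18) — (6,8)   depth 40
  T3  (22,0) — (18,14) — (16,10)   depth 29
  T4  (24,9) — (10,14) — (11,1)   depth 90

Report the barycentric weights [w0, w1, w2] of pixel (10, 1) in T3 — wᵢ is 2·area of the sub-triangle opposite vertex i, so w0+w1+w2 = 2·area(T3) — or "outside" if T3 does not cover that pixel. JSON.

T0:
  2·area = 10
  edge (1, 1)→(0, 0): d=(-1,-1) top-left  bias=+0
  edge (0, 0)→(20, 10): d=(20,10) right/bottom  bias=-1
  edge (20, 10)→(1, 1): d=(-19,-9) top-left  bias=+0
    (0,0)@(1, 1): e=[0,10,0] → █  [on edge]
    (1,0)@(3, 1): e=[2,-10,18] → ·
    (0,1)@(1, 3): e=[-2,50,-38] → ·
    (1,1)@(3, 3): e=[0,30,-20] → ·  [on edge]
    (2,2)@(5, 5): e=[0,50,-40] → ·  [on edge]
    (3,3)@(7, 7): e=[0,70,-60] → ·  [on edge]
    (4,4)@(9, 9): e=[0,90,-80] → ·  [on edge]
    (5,5)@(11, 11): e=[0,110,-100] → ·  [on edge]
    (6,6)@(13, 13): e=[0,130,-120] → ·  [on edge]
    (7,7)@(15, 15): e=[0,150,-140] → ·  [on edge]
    (8,8)@(17, 17): e=[0,170,-160] → ·  [on edge]
    (9,9)@(19, 19): e=[0,190,-180] → ·  [on edge]
  covered (1 px):
    █ · · · · · · · · · · ·
    · · · · · · · · · · · ·
    · · · · · · · · · · · ·
    · · · · · · · · · · · ·
    · · · · · · · · · · · ·
    · · · · · · · · · · · ·
    · · · · · · · · · · · ·
    · · · · · · · · · · · ·
    · · · · · · · · · · · ·
    · · · · · · · · · · · ·
T1:
  2·area = 164  (B↔C swapped to make it positive)
  edge (16, 16)→(4, 14): d=(-12,-2) top-left  bias=+0
  edge (4, 14)→(2, 0): d=(-2,-14) top-left  bias=+0
  edge (2, 0)→(16, 16): d=(14,16) right/bottom  bias=-1
    (1,1)@(3, 3): e=[130,8,26] → █
    (2,1)@(5, 3): e=[134,36,-6] → ·
    (1,2)@(3, 5): e=[106,4,54] → █
    (2,2)@(5, 5): e=[110,32,22] → █
    (3,2)@(7, 5): e=[114,60,-10] → ·
    (1,3)@(3, 7): e=[82,0,82] → █  [on edge]
    (3,3)@(7, 7): e=[90,56,18] → █
    (4,3)@(9, 7): e=[94,84,-14] → ·
    (1,4)@(3, 9): e=[58,-4,110] → ·
    (2,4)@(5, 9): e=[62,24,78] → █
    (4,4)@(9, 9): e=[70,80,14] → █
    (5,4)@(11, 9): e=[74,108,-18] → ·
  covered (21 px):
    · · · · · · · · · · · ·
    · █ · · · · · · · · · ·
    · █ █ · · · · · · · · ·
    · █ █ █ · · · · · · · ·
    · · █ █ █ · · · · · · ·
    · · █ █ █ █ · · · · · ·
    · · █ █ █ █ █ · · · · ·
    · · · · · █ █ █ · · · ·
    · · · · · · · · · · · ·
    · · · · · · · · · · · ·
T2:
  2·area = 76
  edge (20, 16)→(14, 18): d=(-6,2) right/bottom  bias=-1
  edge (14, 18)→(6, 8): d=(-8,-10) top-left  bias=+0
  edge (6, 8)→(20, 16): d=(14,8) right/bottom  bias=-1
    (3,4)@(7, 9): e=[68,2,6] → █
    (4,4)@(9, 9): e=[64,22,-10] → ·
    (3,5)@(7, 11): e=[56,-14,34] → ·
    (4,5)@(9, 11): e=[52,6,18] → █
    (5,5)@(11, 11): e=[48,26,2] → █
    (6,5)@(13, 11): e=[44,46,-14] → ·
    (4,6)@(9, 13): e=[40,-10,46] → ·
    (5,6)@(11, 13): e=[36,10,30] → █
    (6,6)@(13, 13): e=[32,30,14] → █
    (7,6)@(15, 13): e=[28,50,-2] → ·
    (5,7)@(11, 15): e=[24,-6,58] → ·
    (6,7)@(13, 15): e=[20,14,42] → █
    (11,7)@(23, 15): e=[0,114,-38] → ·  [on edge]
    (8,8)@(17, 17): e=[0,38,38] → ·  [on edge]
    (5,9)@(11, 19): e=[0,-38,114] → ·  [on edge]
  covered (9 px):
    · · · · · · · · · · · ·
    · · · · · · · · · · · ·
    · · · · · · · · · · · ·
    · · · · · · · · · · · ·
    · · · █ · · · · · · · ·
    · · · · █ █ · · · · · ·
    · · · · · █ █ · · · · ·
    · · · · · · █ █ █ · · ·
    · · · · · · · █ · · · ·
    · · · · · · · · · · · ·
T3:
  2·area = 44
  edge (22, 0)→(18, 14): d=(-4,14) right/bottom  bias=-1
  edge (18, 14)→(16, 10): d=(-2,-4) top-left  bias=+0
  edge (16, 10)→(22, 0): d=(6,-10) top-left  bias=+0
    (10,1)@(21, 3): e=[2,34,8] → █
    (11,1)@(23, 3): e=[-26,42,28] → ·
    (9,2)@(19, 5): e=[22,22,0] → █  [on edge]
    (10,2)@(21, 5): e=[-6,30,20] → ·
    (9,3)@(19, 7): e=[14,18,12] → █
    (10,3)@(21, 7): e=[-14,26,32] → ·
    (8,4)@(17, 9): e=[34,6,4] → █
    (10,4)@(21, 9): e=[-22,22,44] → ·
    (8,5)@(17, 11): e=[26,2,16] → █
    (9,5)@(19, 11): e=[-2,10,36] → ·
    (8,6)@(17, 13): e=[18,-2,28] → ·
    (6,7)@(13, 15): e=[66,-22,0] → ·  [on edge]
  covered (6 px):
    · · · · · · · · · · · ·
    · · · · · · · · · · █ ·
    · · · · · · · · · █ · ·
    · · · · · · · · · █ · ·
    · · · · · · · · █ █ · ·
    · · · · · · · · █ · · ·
    · · · · · · · · · · · ·
    · · · · · · · · · · · ·
    · · · · · · · · · · · ·
    · · · · · · · · · · · ·
T4:
  2·area = 177
  edge (24, 9)→(10, 14): d=(-14,5) right/bottom  bias=-1
  edge (10, 14)→(11, 1): d=(1,-13) top-left  bias=+0
  edge (11, 1)→(24, 9): d=(13,8) right/bottom  bias=-1
    (5,0)@(11, 1): e=[177,0,0] → ·  [on edge]
    (5,1)@(11, 3): e=[149,2,26] → █
    (6,1)@(13, 3): e=[139,28,10] → █
    (7,1)@(15, 3): e=[129,54,-6] → ·
    (5,2)@(11, 5): e=[121,4,52] → █
    (7,2)@(15, 5): e=[101,56,20] → █
    (8,2)@(17, 5): e=[91,82,4] → █
    (9,2)@(19, 5): e=[81,108,-12] → ·
    (5,3)@(11, 7): e=[93,6,78] → █
    (9,3)@(19, 7): e=[53,110,14] → █
    (10,3)@(21, 7): e=[43,136,-2] → ·
    (5,4)@(11, 9): e=[65,8,104] → █
  covered (23 px):
    · · · · · · · · · · · ·
    · · · · · █ █ · · · · ·
    · · · · · █ █ █ █ · · ·
    · · · · · █ █ █ █ █ · ·
    · · · · · █ █ █ █ █ █ █
    · · · · · █ █ █ █ · · ·
    · · · · · █ · · · · · ·
    · · · · · · · · · · · ·
    · · · · · · · · · · · ·
    · · · · · · · · · · · ·

Final: [34,8,2]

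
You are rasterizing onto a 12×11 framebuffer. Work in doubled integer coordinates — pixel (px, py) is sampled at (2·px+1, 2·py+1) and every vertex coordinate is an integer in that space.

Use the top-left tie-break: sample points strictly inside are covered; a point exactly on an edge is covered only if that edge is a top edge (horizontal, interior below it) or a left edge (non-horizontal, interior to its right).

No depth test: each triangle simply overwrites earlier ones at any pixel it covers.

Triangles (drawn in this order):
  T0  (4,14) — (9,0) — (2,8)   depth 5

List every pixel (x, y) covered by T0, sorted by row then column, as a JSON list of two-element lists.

T0:
  2·area = 58  (B↔C swapped to make it positive)
  edge (4, 14)→(2, 8): d=(-2,-6) top-left  bias=+0
  edge (2, 8)→(9, 0): d=(7,-8) top-left  bias=+0
  edge (9, 0)→(4, 14): d=(-5,14) right/bottom  bias=-1
    (3,1)@(7, 3): e=[40,5,13] → X
    (4,1)@(9, 3): e=[52,21,-15] → .
    (0,2)@(1, 5): e=[0,-29,87] → .  [on edge]
    (2,2)@(5, 5): e=[24,3,31] → X
    (4,2)@(9, 5): e=[48,35,-25] → .
    (1,3)@(3, 7): e=[8,1,49] → X
    (3,3)@(7, 7): e=[32,33,-7] → .
    (1,4)@(3, 9): e=[4,15,39] → X
    (3,4)@(7, 9): e=[28,47,-17] → .
    (1,5)@(3, 11): e=[0,29,29] → X  [on edge]
    (3,5)@(7, 11): e=[24,61,-27] → .
    (1,6)@(3, 13): e=[-4,43,19] → .
    (2,8)@(5, 17): e=[0,87,-29] → .  [on edge]
  covered (9 px):
    . . . . . . . . . . . .
    . . . X . . . . . . . .
    . . X X . . . . . . . .
    . X X . . . . . . . . .
    . X X . . . . . . . . .
    . X X . . . . . . . . .
    . . . . . . . . . . . .
    . . . . . . . . . . . .
    . . . . . . . . . . . .
    . . . . . . . . . . . .
    . . . . . . . . . . . .

Final: [[3,1],[2,2],[3,2],[1,3],[2,3],[1,4],[2,4],[1,5],[2,5]]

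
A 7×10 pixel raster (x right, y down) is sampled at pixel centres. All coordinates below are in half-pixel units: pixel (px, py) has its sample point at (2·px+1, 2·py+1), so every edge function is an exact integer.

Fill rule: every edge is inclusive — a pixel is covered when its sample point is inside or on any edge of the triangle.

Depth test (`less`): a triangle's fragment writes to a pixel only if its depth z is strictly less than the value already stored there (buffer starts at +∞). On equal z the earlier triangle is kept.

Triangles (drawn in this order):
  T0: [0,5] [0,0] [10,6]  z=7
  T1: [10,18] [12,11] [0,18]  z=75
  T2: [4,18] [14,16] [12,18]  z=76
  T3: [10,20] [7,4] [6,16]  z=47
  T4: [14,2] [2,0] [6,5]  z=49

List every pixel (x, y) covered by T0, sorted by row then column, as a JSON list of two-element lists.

T0:
  2·area = 50
  edge (0, 5)→(0, 0): d=(0,-5) inclusive
  edge (0, 0)→(10, 6): d=(10,6) inclusive
  edge (10, 6)→(0, 5): d=(-10,-1) inclusive
    (0,0)@(1, 1): e=[5,4,41] → X
    (1,0)@(3, 1): e=[15,-8,43] → .
    (0,1)@(1, 3): e=[5,24,21] → X
    (1,1)@(3, 3): e=[15,12,23] → X
    (2,1)@(5, 3): e=[25,0,25] → X  [on edge]
    (3,1)@(7, 3): e=[35,-12,27] → .
    (0,2)@(1, 5): e=[5,44,1] → X
    (3,2)@(7, 5): e=[35,8,7] → X
    (4,2)@(9, 5): e=[45,-4,9] → .
    (0,3)@(1, 7): e=[5,64,-19] → .
    (1,3)@(3, 7): e=[15,52,-17] → .
    (2,3)@(5, 7): e=[25,40,-15] → .
  covered (8 px):
    X . . . . . .
    X X X . . . .
    X X X X . . .
    . . . . . . .
    . . . . . . .
    . . . . . . .
    . . . . . . .
    . . . . . . .
    . . . . . . .
    . . . . . . .
T1:
  2·area = 70  (B↔C swapped to make it positive)
  edge (10, 18)→(0, 18): d=(-10,0) inclusive
  edge (0, 18)→(12, 11): d=(12,-7) inclusive
  edge (12, 11)→(10, 18): d=(-2,7) inclusive
    (4,6)@(9, 13): e=[50,3,17] → X
    (5,6)@(11, 13): e=[50,17,3] → X
    (6,6)@(13, 13): e=[50,31,-11] → .
    (3,7)@(7, 15): e=[30,13,27] → X
    (5,7)@(11, 15): e=[30,41,-1] → .
    (1,8)@(3, 17): e=[10,9,51] → X
    (2,8)@(5, 17): e=[10,23,37] → X
    (5,8)@(11, 17): e=[10,65,-5] → .
    (1,9)@(3, 19): e=[-10,33,47] → .
    (2,9)@(5, 19): e=[-10,47,33] → .
    (3,9)@(7, 19): e=[-10,61,19] → .
    (4,9)@(9, 19): e=[-10,75,5] → .
  covered (8 px):
    . . . . . . .
    . . . . . . .
    . . . . . . .
    . . . . . . .
    . . . . . . .
    . . . . . . .
    . . . . X X .
    . . . X X . .
    . X X X X . .
    . . . . . . .
T2:
  2·area = 16
  edge (4, 18)→(14, 16): d=(10,-2) inclusive
  edge (14, 16)→(12, 18): d=(-2,2) inclusive
  edge (12, 18)→(4, 18): d=(-8,0) inclusive
    (4,8)@(9, 17): e=[0,8,8] → X  [on edge]
    (5,8)@(11, 17): e=[4,4,8] → X
    (6,8)@(13, 17): e=[8,0,8] → X  [on edge]
    (4,9)@(9, 19): e=[20,4,-8] → .
    (5,9)@(11, 19): e=[24,0,-8] → .  [on edge]
    (6,9)@(13, 19): e=[28,-4,-8] → .
  covered (3 px):
    . . . . . . .
    . . . . . . .
    . . . . . . .
    . . . . . . .
    . . . . . . .
    . . . . . . .
    . . . . . . .
    . . . . . . .
    . . . . X X X
    . . . . . . .
T3:
  2·area = 52  (B↔C swapped to make it positive)
  edge (10, 20)→(6, 16): d=(-4,-4) inclusive
  edge (6, 16)→(7, 4): d=(1,-12) inclusive
  edge (7, 4)→(10, 20): d=(3,16) inclusive
    (3,2)@(7, 5): e=[48,1,3] → X
    (4,2)@(9, 5): e=[56,25,-29] → .
    (3,3)@(7, 7): e=[40,3,9] → X
    (4,3)@(9, 7): e=[48,27,-23] → .
    (3,4)@(7, 9): e=[32,5,15] → X
    (4,4)@(9, 9): e=[40,29,-17] → .
    (0,5)@(1, 11): e=[0,-65,117] → .  [on edge]
    (3,5)@(7, 11): e=[24,7,21] → X
    (4,5)@(9, 11): e=[32,31,-11] → .
    (1,6)@(3, 13): e=[0,-39,91] → .  [on edge]
    (3,6)@(7, 13): e=[16,9,27] → X
    (4,6)@(9, 13): e=[24,33,-5] → .
    (2,7)@(5, 15): e=[0,-13,65] → .  [on edge]
    (3,8)@(7, 17): e=[0,13,39] → X  [on edge]
    (4,9)@(9, 19): e=[0,39,13] → X  [on edge]
  covered (10 px):
    . . . . . . .
    . . . . . . .
    . . . X . . .
    . . . X . . .
    . . . X . . .
    . . . X . . .
    . . . X . . .
    . . . X X . .
    . . . X X . .
    . . . . X . .
T4:
  2·area = 52  (B↔C swapped to make it positive)
  edge (14, 2)→(6, 5): d=(-8,3) inclusive
  edge (6, 5)→(2, 0): d=(-4,-5) inclusive
  edge (2, 0)→(14, 2): d=(12,2) inclusive
    (1,0)@(3, 1): e=[41,1,10] → X
    (2,0)@(5, 1): e=[35,11,6] → X
    (3,0)@(7, 1): e=[29,21,2] → X
    (4,0)@(9, 1): e=[23,31,-2] → .
    (1,1)@(3, 3): e=[25,-7,34] → .
    (2,1)@(5, 3): e=[19,3,30] → X
    (4,1)@(9, 3): e=[7,23,22] → X
    (5,1)@(11, 3): e=[1,33,18] → X
    (6,1)@(13, 3): e=[-5,43,14] → .
    (2,2)@(5, 5): e=[3,-5,54] → .
    (3,2)@(7, 5): e=[-3,5,50] → .
    (4,2)@(9, 5): e=[-9,15,46] → .
  covered (7 px):
    . X X X . . .
    . . X X X X .
    . . . . . . .
    . . . . . . .
    . . . . . . .
    . . . . . . .
    . . . . . . .
    . . . . . . .
    . . . . . . .
    . . . . . . .

Answer: [[0,0],[0,1],[1,1],[2,1],[0,2],[1,2],[2,2],[3,2]]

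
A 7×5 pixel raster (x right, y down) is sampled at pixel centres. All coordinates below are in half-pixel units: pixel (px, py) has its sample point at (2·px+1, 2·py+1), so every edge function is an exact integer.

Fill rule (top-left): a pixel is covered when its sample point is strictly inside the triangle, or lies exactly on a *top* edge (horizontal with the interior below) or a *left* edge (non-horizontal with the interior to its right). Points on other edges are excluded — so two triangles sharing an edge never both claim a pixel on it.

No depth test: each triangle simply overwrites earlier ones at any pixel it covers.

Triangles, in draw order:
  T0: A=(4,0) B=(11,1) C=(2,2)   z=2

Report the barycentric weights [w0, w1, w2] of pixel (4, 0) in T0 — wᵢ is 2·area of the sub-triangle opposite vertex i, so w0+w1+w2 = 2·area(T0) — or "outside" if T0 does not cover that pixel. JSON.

T0:
  2·area = 16
  edge (4, 0)→(11, 1): d=(7,1) right/bottom  bias=-1
  edge (11, 1)→(2, 2): d=(-9,1) right/bottom  bias=-1
  edge (2, 2)→(4, 0): d=(2,-2) top-left  bias=+0
    (1,0)@(3, 1): e=[8,8,0] → X  [on edge]
    (2,0)@(5, 1): e=[6,6,4] → X
    (3,0)@(7, 1): e=[4,4,8] → X
    (4,0)@(9, 1): e=[2,2,12] → X
    (5,0)@(11, 1): e=[0,0,16] → .  [on edge]
    (0,1)@(1, 3): e=[24,-8,0] → .  [on edge]
    (1,1)@(3, 3): e=[22,-10,4] → .
    (2,1)@(5, 3): e=[20,-12,8] → .
    (3,1)@(7, 3): e=[18,-14,12] → .
    (4,1)@(9, 3): e=[16,-16,16] → .
  covered (4 px):
    . X X X X . .
    . . . . . . .
    . . . . . . .
    . . . . . . .
    . . . . . . .

Result: [2,12,2]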